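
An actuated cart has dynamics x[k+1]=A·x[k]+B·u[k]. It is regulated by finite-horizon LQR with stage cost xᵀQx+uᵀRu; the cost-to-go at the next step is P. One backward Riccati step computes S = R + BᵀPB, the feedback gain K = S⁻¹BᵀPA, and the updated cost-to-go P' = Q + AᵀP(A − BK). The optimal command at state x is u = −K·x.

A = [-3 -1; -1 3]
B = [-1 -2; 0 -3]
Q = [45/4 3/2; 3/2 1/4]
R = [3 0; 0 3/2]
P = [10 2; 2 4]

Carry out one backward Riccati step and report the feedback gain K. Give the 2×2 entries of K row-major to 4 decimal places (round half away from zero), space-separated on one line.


1.2494 1.5198 0.6061 -0.6061

BᵀP = [-10.0000 -2.0000; -26.0000 -16.0000]
S = R + BᵀPB = [3 0; 0 3/2] + [10.0000 26.0000; 26.0000 100.0000] = [13.0000 26.0000; 26.0000 101.5000]
BᵀPA = [32.0000 4.0000; 94.0000 -22.0000]
K = S⁻¹·BᵀPA = [1.2494 1.5198; 0.6061 -0.6061]
A−BK = [-0.5385 -0.6923; 0.8182 1.1818]
AᵀP(A−BK) = [9.0490 10.3357; 10.3357 14.5874]
P' = Q + AᵀP(A−BK) = [20.2990 11.8357; 11.8357 14.8374]
tr(P') = 35.1364


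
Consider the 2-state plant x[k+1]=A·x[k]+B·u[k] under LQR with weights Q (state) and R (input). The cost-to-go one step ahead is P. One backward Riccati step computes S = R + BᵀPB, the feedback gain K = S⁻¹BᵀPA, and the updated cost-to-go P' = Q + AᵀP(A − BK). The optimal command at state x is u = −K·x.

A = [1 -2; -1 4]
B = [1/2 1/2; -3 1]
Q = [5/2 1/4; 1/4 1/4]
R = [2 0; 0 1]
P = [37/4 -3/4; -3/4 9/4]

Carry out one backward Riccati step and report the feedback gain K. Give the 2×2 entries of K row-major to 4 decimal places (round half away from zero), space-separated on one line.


BᵀP = [6.8750 -7.1250; 3.8750 1.8750]
S = R + BᵀPB = [2 0; 0 1] + [24.8125 -3.6875; -3.6875 3.8125] = [26.8125 -3.6875; -3.6875 4.8125]
BᵀPA = [14.0000 -42.2500; 2.0000 -0.2500]
K = S⁻¹·BᵀPA = [0.6475 -1.7694; 0.9117 -1.4077]
A−BK = [0.2204 -0.4115; 0.0309 0.0996]
AᵀP(A−BK) = [2.1110 -4.4136; -4.4136 9.8928]
P' = Q + AᵀP(A−BK) = [4.6110 -4.1636; -4.1636 10.1428]
tr(P') = 14.7538

0.6475 -1.7694 0.9117 -1.4077


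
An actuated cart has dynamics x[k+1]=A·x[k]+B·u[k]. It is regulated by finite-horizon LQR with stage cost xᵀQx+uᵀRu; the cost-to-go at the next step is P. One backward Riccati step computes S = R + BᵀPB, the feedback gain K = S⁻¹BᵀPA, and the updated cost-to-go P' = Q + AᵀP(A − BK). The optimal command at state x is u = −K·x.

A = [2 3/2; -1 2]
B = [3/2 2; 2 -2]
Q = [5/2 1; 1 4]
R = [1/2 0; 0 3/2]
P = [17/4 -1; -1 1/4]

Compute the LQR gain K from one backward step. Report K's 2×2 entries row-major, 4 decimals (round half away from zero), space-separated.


BᵀP = [4.3750 -1.0000; 10.5000 -2.5000]
S = R + BᵀPB = [1/2 0; 0 3/2] + [4.5625 10.7500; 10.7500 26.0000] = [5.0625 10.7500; 10.7500 27.5000]
BᵀPA = [9.7500 4.5625; 23.5000 10.7500]
K = S⁻¹·BᵀPA = [0.6552 0.4188; 0.5984 0.2272]
A−BK = [-0.1797 0.4174; -1.1136 1.6169]
AᵀP(A−BK) = [0.7989 0.3276; 0.3276 0.2094]
P' = Q + AᵀP(A−BK) = [3.2989 1.3276; 1.3276 4.2094]
tr(P') = 7.5083

0.6552 0.4188 0.5984 0.2272


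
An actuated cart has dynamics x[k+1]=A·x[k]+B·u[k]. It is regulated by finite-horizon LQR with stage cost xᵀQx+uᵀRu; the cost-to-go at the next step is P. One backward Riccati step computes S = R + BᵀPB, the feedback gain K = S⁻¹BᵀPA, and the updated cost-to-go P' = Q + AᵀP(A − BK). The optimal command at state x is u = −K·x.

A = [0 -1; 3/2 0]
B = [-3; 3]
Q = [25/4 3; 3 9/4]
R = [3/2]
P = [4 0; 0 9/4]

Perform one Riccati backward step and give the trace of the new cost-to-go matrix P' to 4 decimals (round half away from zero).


BᵀP = [-12.0000 6.7500]
S = R + BᵀPB = [3/2] + [56.2500] = [57.7500]
BᵀPA = [10.1250 12.0000]
K = S⁻¹·BᵀPA = [0.1753 0.2078]
A−BK = [0.5260 -0.3766; 0.9740 -0.6234]
AᵀP(A−BK) = [3.2873 -2.1039; -2.1039 1.5065]
P' = Q + AᵀP(A−BK) = [9.5373 0.8961; 0.8961 3.7565]
tr(P') = 13.2938

13.2938


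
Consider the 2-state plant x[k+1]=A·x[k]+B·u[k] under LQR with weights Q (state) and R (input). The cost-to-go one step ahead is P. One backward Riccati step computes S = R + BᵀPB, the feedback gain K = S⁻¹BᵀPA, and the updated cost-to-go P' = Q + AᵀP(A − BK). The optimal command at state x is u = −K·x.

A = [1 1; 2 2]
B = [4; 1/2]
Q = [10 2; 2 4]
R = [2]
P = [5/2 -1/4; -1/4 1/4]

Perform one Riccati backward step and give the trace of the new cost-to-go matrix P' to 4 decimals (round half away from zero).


15.7846

BᵀP = [9.8750 -0.8750]
S = R + BᵀPB = [2] + [39.0625] = [41.0625]
BᵀPA = [8.1250 8.1250]
K = S⁻¹·BᵀPA = [0.1979 0.1979]
A−BK = [0.2085 0.2085; 1.9011 1.9011]
AᵀP(A−BK) = [0.8923 0.8923; 0.8923 0.8923]
P' = Q + AᵀP(A−BK) = [10.8923 2.8923; 2.8923 4.8923]
tr(P') = 15.7846


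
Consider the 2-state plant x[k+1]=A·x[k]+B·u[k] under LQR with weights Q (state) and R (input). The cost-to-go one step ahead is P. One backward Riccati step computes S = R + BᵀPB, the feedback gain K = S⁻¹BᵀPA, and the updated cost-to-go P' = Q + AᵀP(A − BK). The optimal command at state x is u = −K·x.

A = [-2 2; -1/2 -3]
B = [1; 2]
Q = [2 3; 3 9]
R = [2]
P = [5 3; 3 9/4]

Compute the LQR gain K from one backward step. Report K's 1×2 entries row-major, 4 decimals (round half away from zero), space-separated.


BᵀP = [11.0000 7.5000]
S = R + BᵀPB = [2] + [26.0000] = [28.0000]
BᵀPA = [-25.7500 -0.5000]
K = S⁻¹·BᵀPA = [-0.9196 -0.0179]
A−BK = [-1.0804 2.0179; 1.3393 -2.9643]
AᵀP(A−BK) = [2.8817 -2.0848; -2.0848 4.2411]
P' = Q + AᵀP(A−BK) = [4.8817 0.9152; 0.9152 13.2411]
tr(P') = 18.1228

-0.9196 -0.0179


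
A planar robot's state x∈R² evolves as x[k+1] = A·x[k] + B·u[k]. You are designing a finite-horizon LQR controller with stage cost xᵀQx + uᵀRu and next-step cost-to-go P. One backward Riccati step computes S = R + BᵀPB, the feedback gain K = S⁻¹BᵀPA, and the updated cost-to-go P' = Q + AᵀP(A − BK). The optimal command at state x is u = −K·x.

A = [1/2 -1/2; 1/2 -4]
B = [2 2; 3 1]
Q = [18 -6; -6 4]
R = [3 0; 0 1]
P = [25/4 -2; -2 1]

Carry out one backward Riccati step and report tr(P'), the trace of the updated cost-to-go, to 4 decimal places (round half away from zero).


26.9333

BᵀP = [6.5000 -1.0000; 10.5000 -3.0000]
S = R + BᵀPB = [3 0; 0 1] + [10.0000 12.0000; 12.0000 18.0000] = [13.0000 12.0000; 12.0000 19.0000]
BᵀPA = [2.7500 0.7500; 3.7500 6.7500]
K = S⁻¹·BᵀPA = [0.0704 -0.6481; 0.1529 0.7646]
A−BK = [0.0534 -0.7330; 0.1359 -2.8204]
AᵀP(A−BK) = [0.0455 -0.1475; -0.1475 4.8877]
P' = Q + AᵀP(A−BK) = [18.0455 -6.1475; -6.1475 8.8877]
tr(P') = 26.9333


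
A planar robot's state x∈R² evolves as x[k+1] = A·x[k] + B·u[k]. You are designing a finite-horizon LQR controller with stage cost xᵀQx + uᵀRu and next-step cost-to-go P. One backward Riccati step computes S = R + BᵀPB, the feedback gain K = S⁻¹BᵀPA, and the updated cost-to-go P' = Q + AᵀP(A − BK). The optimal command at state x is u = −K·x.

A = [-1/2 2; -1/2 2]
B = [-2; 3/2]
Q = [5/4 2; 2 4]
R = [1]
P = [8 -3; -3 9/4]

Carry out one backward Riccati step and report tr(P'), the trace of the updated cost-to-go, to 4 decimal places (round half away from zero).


13.9300

BᵀP = [-20.5000 9.3750]
S = R + BᵀPB = [1] + [55.0625] = [56.0625]
BᵀPA = [5.5625 -22.2500]
K = S⁻¹·BᵀPA = [0.0992 -0.3969]
A−BK = [-0.3016 1.2062; -0.6488 2.5953]
AᵀP(A−BK) = [0.5106 -2.0424; -2.0424 8.1695]
P' = Q + AᵀP(A−BK) = [1.7606 -0.0424; -0.0424 12.1695]
tr(P') = 13.9300


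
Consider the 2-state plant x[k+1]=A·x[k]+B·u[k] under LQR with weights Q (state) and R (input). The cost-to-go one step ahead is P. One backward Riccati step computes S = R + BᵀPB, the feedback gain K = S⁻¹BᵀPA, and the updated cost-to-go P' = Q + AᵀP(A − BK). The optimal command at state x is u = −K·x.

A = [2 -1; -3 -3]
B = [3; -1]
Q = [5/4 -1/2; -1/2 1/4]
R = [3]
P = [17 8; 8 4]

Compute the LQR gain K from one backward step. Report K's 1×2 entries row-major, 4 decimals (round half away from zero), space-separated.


BᵀP = [43.0000 20.0000]
S = R + BᵀPB = [3] + [109.0000] = [112.0000]
BᵀPA = [26.0000 -103.0000]
K = S⁻¹·BᵀPA = [0.2321 -0.9196]
A−BK = [1.3036 1.7589; -2.7679 -3.9196]
AᵀP(A−BK) = [1.9643 1.9107; 1.9107 6.2768]
P' = Q + AᵀP(A−BK) = [3.2143 1.4107; 1.4107 6.5268]
tr(P') = 9.7411

0.2321 -0.9196


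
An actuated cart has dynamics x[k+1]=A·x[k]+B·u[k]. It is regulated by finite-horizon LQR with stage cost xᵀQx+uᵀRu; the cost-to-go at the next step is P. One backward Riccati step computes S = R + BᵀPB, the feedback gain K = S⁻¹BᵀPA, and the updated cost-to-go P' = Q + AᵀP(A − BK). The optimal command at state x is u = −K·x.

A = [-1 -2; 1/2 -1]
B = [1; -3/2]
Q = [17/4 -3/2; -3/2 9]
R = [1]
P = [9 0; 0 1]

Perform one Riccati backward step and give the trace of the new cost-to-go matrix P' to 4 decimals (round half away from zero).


29.5153

BᵀP = [9.0000 -1.5000]
S = R + BᵀPB = [1] + [11.2500] = [12.2500]
BᵀPA = [-9.7500 -16.5000]
K = S⁻¹·BᵀPA = [-0.7959 -1.3469]
A−BK = [-0.2041 -0.6531; -0.6939 -3.0204]
AᵀP(A−BK) = [1.4898 4.3673; 4.3673 14.7755]
P' = Q + AᵀP(A−BK) = [5.7398 2.8673; 2.8673 23.7755]
tr(P') = 29.5153


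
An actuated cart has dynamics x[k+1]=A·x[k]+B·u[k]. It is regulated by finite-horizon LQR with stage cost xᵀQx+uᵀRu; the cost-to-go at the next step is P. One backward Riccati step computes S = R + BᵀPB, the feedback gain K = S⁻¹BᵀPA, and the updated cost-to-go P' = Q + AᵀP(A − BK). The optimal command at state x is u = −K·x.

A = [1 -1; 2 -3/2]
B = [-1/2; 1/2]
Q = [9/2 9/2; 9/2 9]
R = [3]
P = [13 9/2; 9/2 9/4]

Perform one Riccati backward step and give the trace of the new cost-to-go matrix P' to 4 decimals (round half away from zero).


BᵀP = [-4.2500 -1.1250]
S = R + BᵀPB = [3] + [1.5625] = [4.5625]
BᵀPA = [-6.5000 5.9375]
K = S⁻¹·BᵀPA = [-1.4247 1.3014]
A−BK = [0.2877 -0.3493; 2.7123 -2.1507]
AᵀP(A−BK) = [30.7397 -27.0411; -27.0411 23.8356]
P' = Q + AᵀP(A−BK) = [35.2397 -22.5411; -22.5411 32.8356]
tr(P') = 68.0753

68.0753


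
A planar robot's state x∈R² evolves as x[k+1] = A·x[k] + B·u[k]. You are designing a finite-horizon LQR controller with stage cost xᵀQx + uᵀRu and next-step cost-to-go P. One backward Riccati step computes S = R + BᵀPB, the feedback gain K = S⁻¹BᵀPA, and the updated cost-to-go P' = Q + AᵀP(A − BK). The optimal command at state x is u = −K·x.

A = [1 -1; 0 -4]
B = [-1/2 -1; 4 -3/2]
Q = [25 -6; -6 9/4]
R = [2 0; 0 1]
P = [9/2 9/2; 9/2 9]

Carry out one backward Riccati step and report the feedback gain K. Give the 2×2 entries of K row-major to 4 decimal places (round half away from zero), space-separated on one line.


-0.1940 -0.5905 -0.6147 1.1224

BᵀP = [15.7500 33.7500; -11.2500 -18.0000]
S = R + BᵀPB = [2 0; 0 1] + [127.1250 -66.3750; -66.3750 38.2500] = [129.1250 -66.3750; -66.3750 39.2500]
BᵀPA = [15.7500 -150.7500; -11.2500 83.2500]
K = S⁻¹·BᵀPA = [-0.1940 -0.5905; -0.6147 1.1224]
A−BK = [0.2883 -0.1728; -0.1460 0.0457]
AᵀP(A−BK) = [0.6402 -0.5723; -0.5723 2.0394]
P' = Q + AᵀP(A−BK) = [25.6402 -6.5723; -6.5723 4.2894]
tr(P') = 29.9296


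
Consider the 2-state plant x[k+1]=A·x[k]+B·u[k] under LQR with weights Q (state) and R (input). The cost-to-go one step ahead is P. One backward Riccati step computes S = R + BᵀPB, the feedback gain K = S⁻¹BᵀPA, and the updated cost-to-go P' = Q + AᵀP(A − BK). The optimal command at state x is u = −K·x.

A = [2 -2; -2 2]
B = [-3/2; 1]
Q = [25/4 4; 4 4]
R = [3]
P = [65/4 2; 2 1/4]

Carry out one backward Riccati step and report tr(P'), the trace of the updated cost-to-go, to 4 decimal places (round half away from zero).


19.1262

BᵀP = [-22.3750 -2.7500]
S = R + BᵀPB = [3] + [30.8125] = [33.8125]
BᵀPA = [-39.2500 39.2500]
K = S⁻¹·BᵀPA = [-1.1608 1.1608]
A−BK = [0.2588 -0.2588; -0.8392 0.8392]
AᵀP(A−BK) = [4.4381 -4.4381; -4.4381 4.4381]
P' = Q + AᵀP(A−BK) = [10.6881 -0.4381; -0.4381 8.4381]
tr(P') = 19.1262


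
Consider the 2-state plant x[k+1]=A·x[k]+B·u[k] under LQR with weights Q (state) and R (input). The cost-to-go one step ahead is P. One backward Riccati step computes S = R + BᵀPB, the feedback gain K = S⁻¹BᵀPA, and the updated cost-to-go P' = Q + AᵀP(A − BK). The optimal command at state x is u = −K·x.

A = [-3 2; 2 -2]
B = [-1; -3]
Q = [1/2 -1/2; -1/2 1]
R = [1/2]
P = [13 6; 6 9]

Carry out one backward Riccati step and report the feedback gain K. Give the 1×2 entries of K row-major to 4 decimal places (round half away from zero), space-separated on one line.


BᵀP = [-31.0000 -33.0000]
S = R + BᵀPB = [1/2] + [130.0000] = [130.5000]
BᵀPA = [27.0000 4.0000]
K = S⁻¹·BᵀPA = [0.2069 0.0307]
A−BK = [-2.7931 2.0307; 2.6207 -1.9080]
AᵀP(A−BK) = [75.4138 -54.8276; -54.8276 39.8774]
P' = Q + AᵀP(A−BK) = [75.9138 -55.3276; -55.3276 40.8774]
tr(P') = 116.7912

0.2069 0.0307


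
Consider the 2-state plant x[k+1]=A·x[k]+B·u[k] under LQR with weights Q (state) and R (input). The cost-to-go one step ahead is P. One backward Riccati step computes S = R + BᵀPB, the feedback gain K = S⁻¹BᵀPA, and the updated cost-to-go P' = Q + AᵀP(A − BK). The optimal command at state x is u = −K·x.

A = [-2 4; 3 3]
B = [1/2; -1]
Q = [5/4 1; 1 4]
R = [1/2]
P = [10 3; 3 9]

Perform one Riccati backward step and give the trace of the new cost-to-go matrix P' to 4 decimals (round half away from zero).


BᵀP = [2.0000 -7.5000]
S = R + BᵀPB = [1/2] + [8.5000] = [9.0000]
BᵀPA = [-26.5000 -14.5000]
K = S⁻¹·BᵀPA = [-2.9444 -1.6111]
A−BK = [-0.5278 4.8056; 0.0556 1.3889]
AᵀP(A−BK) = [6.9722 -23.6944; -23.6944 289.6389]
P' = Q + AᵀP(A−BK) = [8.2222 -22.6944; -22.6944 293.6389]
tr(P') = 301.8611

301.8611


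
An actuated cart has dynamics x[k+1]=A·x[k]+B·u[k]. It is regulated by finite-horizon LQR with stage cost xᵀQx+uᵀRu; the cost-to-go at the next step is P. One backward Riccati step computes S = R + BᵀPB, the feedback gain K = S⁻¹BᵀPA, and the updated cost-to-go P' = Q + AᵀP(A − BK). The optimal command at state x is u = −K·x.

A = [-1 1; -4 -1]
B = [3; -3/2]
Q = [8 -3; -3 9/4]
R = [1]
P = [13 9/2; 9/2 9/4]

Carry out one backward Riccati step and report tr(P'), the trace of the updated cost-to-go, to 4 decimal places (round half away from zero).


BᵀP = [32.2500 10.1250]
S = R + BᵀPB = [1] + [81.5625] = [82.5625]
BᵀPA = [-72.7500 22.1250]
K = S⁻¹·BᵀPA = [-0.8812 0.2680]
A−BK = [1.6435 0.1961; -5.3217 -0.5980]
AᵀP(A−BK) = [20.8963 1.9955; 1.9955 0.3210]
P' = Q + AᵀP(A−BK) = [28.8963 -1.0045; -1.0045 2.5710]
tr(P') = 31.4673

31.4673


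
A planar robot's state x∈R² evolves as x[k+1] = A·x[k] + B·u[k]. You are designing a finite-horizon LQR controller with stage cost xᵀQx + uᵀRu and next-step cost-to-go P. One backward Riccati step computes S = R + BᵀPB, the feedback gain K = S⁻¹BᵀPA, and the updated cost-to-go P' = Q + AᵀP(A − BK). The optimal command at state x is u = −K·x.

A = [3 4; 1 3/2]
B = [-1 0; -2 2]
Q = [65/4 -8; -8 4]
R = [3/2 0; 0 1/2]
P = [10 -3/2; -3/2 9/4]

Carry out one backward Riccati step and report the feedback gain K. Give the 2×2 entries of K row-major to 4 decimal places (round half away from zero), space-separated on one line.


-2.5061 -3.3440 -2.0565 -2.6646

BᵀP = [-7.0000 -3.0000; -3.0000 4.5000]
S = R + BᵀPB = [3/2 0; 0 1/2] + [13.0000 -6.0000; -6.0000 9.0000] = [14.5000 -6.0000; -6.0000 9.5000]
BᵀPA = [-24.0000 -32.5000; -4.5000 -5.2500]
K = S⁻¹·BᵀPA = [-2.5061 -3.3440; -2.0565 -2.6646]
A−BK = [0.4939 0.6560; 0.1007 0.1413]
AᵀP(A−BK) = [13.8483 18.3787; 18.3787 24.3939]
P' = Q + AᵀP(A−BK) = [30.0983 10.3787; 10.3787 28.3939]
tr(P') = 58.4922


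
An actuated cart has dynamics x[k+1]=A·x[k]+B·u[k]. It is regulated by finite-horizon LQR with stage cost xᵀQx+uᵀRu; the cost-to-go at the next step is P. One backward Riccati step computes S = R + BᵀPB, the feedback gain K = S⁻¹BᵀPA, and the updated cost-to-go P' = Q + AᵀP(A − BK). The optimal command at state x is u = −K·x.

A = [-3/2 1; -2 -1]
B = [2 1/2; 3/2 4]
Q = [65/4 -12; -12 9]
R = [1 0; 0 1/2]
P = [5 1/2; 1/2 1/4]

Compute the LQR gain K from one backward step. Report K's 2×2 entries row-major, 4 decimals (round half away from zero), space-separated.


BᵀP = [10.7500 1.3750; 4.5000 1.2500]
S = R + BᵀPB = [1 0; 0 1/2] + [23.5625 10.8750; 10.8750 7.2500] = [24.5625 10.8750; 10.8750 7.7500]
BᵀPA = [-18.8750 9.3750; -9.2500 3.2500]
K = S⁻¹·BᵀPA = [-0.6337 0.5176; -0.3043 -0.3069]
A−BK = [-0.0804 0.1183; 0.1678 -0.5488]
AᵀP(A−BK) = [0.4738 -0.3199; -0.3199 0.3953]
P' = Q + AᵀP(A−BK) = [16.7238 -12.3199; -12.3199 9.3953]
tr(P') = 26.1191

-0.6337 0.5176 -0.3043 -0.3069


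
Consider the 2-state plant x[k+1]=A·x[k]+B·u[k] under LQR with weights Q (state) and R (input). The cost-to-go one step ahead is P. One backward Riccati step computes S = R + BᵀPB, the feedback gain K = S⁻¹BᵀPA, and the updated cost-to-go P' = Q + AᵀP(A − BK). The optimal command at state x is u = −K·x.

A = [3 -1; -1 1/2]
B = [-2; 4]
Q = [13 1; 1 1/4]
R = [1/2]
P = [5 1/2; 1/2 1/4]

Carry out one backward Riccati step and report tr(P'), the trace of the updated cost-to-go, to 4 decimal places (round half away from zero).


21.2746

BᵀP = [-8.0000 0.0000]
S = R + BᵀPB = [1/2] + [16.0000] = [16.5000]
BᵀPA = [-24.0000 8.0000]
K = S⁻¹·BᵀPA = [-1.4545 0.4848]
A−BK = [0.0909 -0.0303; 4.8182 -1.4394]
AᵀP(A−BK) = [7.3409 -2.2386; -2.2386 0.6837]
P' = Q + AᵀP(A−BK) = [20.3409 -1.2386; -1.2386 0.9337]
tr(P') = 21.2746


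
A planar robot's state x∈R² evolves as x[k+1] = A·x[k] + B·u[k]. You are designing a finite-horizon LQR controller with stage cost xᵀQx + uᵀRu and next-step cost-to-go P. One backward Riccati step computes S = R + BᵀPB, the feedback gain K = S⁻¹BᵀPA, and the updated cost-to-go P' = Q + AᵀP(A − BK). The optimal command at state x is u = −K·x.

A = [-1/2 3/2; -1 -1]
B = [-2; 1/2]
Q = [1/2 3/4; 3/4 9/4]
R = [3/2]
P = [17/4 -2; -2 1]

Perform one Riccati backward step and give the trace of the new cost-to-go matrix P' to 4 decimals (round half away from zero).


BᵀP = [-9.5000 4.5000]
S = R + BᵀPB = [3/2] + [21.2500] = [22.7500]
BᵀPA = [0.2500 -18.7500]
K = S⁻¹·BᵀPA = [0.0110 -0.8242]
A−BK = [-0.4780 -0.1484; -1.0055 -0.5879]
AᵀP(A−BK) = [0.0598 0.0185; 0.0185 1.1092]
P' = Q + AᵀP(A−BK) = [0.5598 0.7685; 0.7685 3.3592]
tr(P') = 3.9190

3.9190


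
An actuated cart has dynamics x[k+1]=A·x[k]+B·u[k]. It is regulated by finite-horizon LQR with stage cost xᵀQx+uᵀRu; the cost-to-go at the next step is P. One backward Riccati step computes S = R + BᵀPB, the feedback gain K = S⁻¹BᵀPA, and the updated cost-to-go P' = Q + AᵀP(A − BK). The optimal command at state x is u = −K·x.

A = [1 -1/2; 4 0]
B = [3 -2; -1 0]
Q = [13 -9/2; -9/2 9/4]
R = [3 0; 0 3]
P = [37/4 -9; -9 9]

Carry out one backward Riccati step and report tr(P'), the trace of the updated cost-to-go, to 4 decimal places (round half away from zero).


BᵀP = [36.7500 -36.0000; -18.5000 18.0000]
S = R + BᵀPB = [3 0; 0 3] + [146.2500 -73.5000; -73.5000 37.0000] = [149.2500 -73.5000; -73.5000 40.0000]
BᵀPA = [-107.2500 -18.3750; 53.5000 9.2500]
K = S⁻¹·BᵀPA = [-0.6301 -0.0971; 0.1797 0.0528]
A−BK = [3.2497 -0.1030; 3.3699 -0.0971]
AᵀP(A−BK) = [4.0581 0.1347; 0.1347 0.0396]
P' = Q + AᵀP(A−BK) = [17.0581 -4.3653; -4.3653 2.2896]
tr(P') = 19.3478

19.3478


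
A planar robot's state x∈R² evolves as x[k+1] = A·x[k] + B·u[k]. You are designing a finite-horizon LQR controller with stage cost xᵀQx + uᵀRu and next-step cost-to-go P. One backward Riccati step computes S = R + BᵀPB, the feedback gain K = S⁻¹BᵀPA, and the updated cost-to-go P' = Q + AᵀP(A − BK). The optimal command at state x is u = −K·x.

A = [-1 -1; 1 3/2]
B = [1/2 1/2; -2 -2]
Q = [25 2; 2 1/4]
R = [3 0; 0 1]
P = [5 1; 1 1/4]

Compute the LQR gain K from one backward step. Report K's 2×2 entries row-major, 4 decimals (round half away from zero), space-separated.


-0.1250 -0.1250 -0.3750 -0.3750

BᵀP = [0.5000 0.0000; 0.5000 0.0000]
S = R + BᵀPB = [3 0; 0 1] + [0.2500 0.2500; 0.2500 0.2500] = [3.2500 0.2500; 0.2500 1.2500]
BᵀPA = [-0.5000 -0.5000; -0.5000 -0.5000]
K = S⁻¹·BᵀPA = [-0.1250 -0.1250; -0.3750 -0.3750]
A−BK = [-0.7500 -0.7500; 0.0000 0.5000]
AᵀP(A−BK) = [3.0000 2.6250; 2.6250 2.3125]
P' = Q + AᵀP(A−BK) = [28.0000 4.6250; 4.6250 2.5625]
tr(P') = 30.5625


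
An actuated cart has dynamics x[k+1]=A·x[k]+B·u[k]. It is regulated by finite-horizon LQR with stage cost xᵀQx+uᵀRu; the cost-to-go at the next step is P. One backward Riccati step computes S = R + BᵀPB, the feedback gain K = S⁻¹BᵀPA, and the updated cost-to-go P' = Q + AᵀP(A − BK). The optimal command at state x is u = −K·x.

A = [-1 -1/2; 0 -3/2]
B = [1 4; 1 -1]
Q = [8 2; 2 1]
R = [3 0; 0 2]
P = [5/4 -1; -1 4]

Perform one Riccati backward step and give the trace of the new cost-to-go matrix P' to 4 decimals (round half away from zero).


BᵀP = [0.2500 3.0000; 6.0000 -8.0000]
S = R + BᵀPB = [3 0; 0 2] + [3.2500 -2.0000; -2.0000 32.0000] = [6.2500 -2.0000; -2.0000 34.0000]
BᵀPA = [-0.2500 -4.6250; -6.0000 9.0000]
K = S⁻¹·BᵀPA = [-0.0983 -0.6679; -0.1823 0.2254]
A−BK = [-0.1727 -0.7338; -0.0839 -0.6067]
AᵀP(A−BK) = [0.1319 0.3106; 0.3106 2.6948]
P' = Q + AᵀP(A−BK) = [8.1319 2.3106; 2.3106 3.6948]
tr(P') = 11.8267

11.8267


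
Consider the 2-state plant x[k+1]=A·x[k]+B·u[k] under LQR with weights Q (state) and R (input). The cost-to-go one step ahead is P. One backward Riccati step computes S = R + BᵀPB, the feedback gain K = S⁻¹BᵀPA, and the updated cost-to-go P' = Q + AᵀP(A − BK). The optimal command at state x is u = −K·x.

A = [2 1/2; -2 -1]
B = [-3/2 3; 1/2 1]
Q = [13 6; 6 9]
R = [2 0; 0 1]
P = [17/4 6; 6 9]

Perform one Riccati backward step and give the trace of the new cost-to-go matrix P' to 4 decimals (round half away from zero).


BᵀP = [-3.3750 -4.5000; 18.7500 27.0000]
S = R + BᵀPB = [2 0; 0 1] + [2.8125 -14.6250; -14.6250 83.2500] = [4.8125 -14.6250; -14.6250 84.2500]
BᵀPA = [2.2500 2.8125; -16.5000 -17.6250]
K = S⁻¹·BᵀPA = [-0.2701 -0.1086; -0.2427 -0.2281]
A−BK = [2.3230 1.0212; -1.6222 -0.7176]
AᵀP(A−BK) = [1.6026 0.7315; 0.7315 0.3485]
P' = Q + AᵀP(A−BK) = [14.6026 6.7315; 6.7315 9.3485]
tr(P') = 23.9511

23.9511


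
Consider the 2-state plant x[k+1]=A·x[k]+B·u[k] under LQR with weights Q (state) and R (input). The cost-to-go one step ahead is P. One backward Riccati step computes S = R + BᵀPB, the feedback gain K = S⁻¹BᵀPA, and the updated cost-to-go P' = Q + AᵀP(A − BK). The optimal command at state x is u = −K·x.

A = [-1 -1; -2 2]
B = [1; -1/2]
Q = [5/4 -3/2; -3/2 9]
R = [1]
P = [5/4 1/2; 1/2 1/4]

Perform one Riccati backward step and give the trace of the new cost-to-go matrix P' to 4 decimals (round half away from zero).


13.0259

BᵀP = [1.0000 0.3750]
S = R + BᵀPB = [1] + [0.8125] = [1.8125]
BᵀPA = [-1.7500 -0.2500]
K = S⁻¹·BᵀPA = [-0.9655 -0.1379]
A−BK = [-0.0345 -0.8621; -2.4828 1.9310]
AᵀP(A−BK) = [2.5603 0.0086; 0.0086 0.2155]
P' = Q + AᵀP(A−BK) = [3.8103 -1.4914; -1.4914 9.2155]
tr(P') = 13.0259


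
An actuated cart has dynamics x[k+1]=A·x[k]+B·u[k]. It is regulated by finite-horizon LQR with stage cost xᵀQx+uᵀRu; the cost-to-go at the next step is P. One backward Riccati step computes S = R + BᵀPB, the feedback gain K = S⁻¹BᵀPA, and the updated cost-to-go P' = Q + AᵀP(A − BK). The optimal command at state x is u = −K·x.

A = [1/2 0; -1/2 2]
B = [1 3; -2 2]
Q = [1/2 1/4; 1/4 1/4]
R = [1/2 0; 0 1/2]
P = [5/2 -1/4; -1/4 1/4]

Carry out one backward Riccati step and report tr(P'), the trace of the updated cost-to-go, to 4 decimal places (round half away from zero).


1.0276

BᵀP = [3.0000 -0.7500; 7.0000 -0.2500]
S = R + BᵀPB = [1/2 0; 0 1/2] + [4.5000 7.5000; 7.5000 20.5000] = [5.0000 7.5000; 7.5000 21.0000]
BᵀPA = [1.8750 -1.5000; 3.6250 -0.5000]
K = S⁻¹·BᵀPA = [0.2500 -0.5692; 0.0833 0.1795]
A−BK = [0.0000 0.0308; -0.1667 0.5026]
AᵀP(A−BK) = [0.0417 -0.0833; -0.0833 0.2359]
P' = Q + AᵀP(A−BK) = [0.5417 0.1667; 0.1667 0.4859]
tr(P') = 1.0276


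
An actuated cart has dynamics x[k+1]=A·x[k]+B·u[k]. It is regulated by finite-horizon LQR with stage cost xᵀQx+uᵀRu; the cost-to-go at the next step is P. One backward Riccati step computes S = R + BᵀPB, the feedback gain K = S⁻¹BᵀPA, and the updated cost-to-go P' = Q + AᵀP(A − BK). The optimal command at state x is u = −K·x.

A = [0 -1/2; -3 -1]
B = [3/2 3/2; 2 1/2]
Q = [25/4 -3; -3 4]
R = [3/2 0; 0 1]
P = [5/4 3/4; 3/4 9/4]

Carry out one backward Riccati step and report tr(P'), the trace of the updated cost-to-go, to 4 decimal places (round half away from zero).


BᵀP = [3.3750 5.6250; 2.2500 2.2500]
S = R + BᵀPB = [3/2 0; 0 1] + [16.3125 7.8750; 7.8750 4.5000] = [17.8125 7.8750; 7.8750 5.5000]
BᵀPA = [-16.8750 -7.3125; -6.7500 -3.3750]
K = S⁻¹·BᵀPA = [-1.1030 -0.3794; 0.3520 -0.0704]
A−BK = [1.1265 0.1747; -0.9700 -0.2060]
AᵀP(A−BK) = [4.0130 0.9974; 0.9974 0.3005]
P' = Q + AᵀP(A−BK) = [10.2630 -2.0026; -2.0026 4.3005]
tr(P') = 14.5636

14.5636


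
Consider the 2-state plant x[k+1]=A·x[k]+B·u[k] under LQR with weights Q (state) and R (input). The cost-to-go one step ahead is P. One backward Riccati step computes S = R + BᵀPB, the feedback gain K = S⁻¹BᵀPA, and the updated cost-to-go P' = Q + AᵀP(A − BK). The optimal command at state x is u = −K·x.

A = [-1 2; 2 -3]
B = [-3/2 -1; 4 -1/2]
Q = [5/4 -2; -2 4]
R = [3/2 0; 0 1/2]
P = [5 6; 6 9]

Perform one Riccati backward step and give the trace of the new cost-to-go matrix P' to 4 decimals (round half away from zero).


BᵀP = [16.5000 27.0000; -8.0000 -10.5000]
S = R + BᵀPB = [3/2 0; 0 1/2] + [83.2500 -30.0000; -30.0000 13.2500] = [84.7500 -30.0000; -30.0000 13.7500]
BᵀPA = [37.5000 -48.0000; -13.0000 15.5000]
K = S⁻¹·BᵀPA = [0.4735 -0.7350; 0.0876 -0.4763]
A−BK = [-0.2021 0.4212; 0.1498 -0.2982]
AᵀP(A−BK) = [0.3830 -0.6304; -0.6304 1.1039]
P' = Q + AᵀP(A−BK) = [1.6330 -2.6304; -2.6304 5.1039]
tr(P') = 6.7369

6.7369


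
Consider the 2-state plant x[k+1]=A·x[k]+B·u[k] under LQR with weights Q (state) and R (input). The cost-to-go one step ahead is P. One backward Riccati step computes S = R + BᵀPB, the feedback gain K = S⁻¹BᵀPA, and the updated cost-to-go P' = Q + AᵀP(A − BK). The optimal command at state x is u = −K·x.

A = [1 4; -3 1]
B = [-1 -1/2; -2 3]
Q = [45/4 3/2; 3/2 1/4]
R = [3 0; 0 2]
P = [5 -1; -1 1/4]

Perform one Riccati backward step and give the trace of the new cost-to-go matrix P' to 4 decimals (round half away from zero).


31.4664

BᵀP = [-3.0000 0.5000; -5.5000 1.2500]
S = R + BᵀPB = [3 0; 0 2] + [2.0000 3.0000; 3.0000 6.5000] = [5.0000 3.0000; 3.0000 8.5000]
BᵀPA = [-4.5000 -11.5000; -9.2500 -20.7500]
K = S⁻¹·BᵀPA = [-0.3134 -1.0597; -0.9776 -2.0672]
A−BK = [0.1978 1.9067; -0.6940 5.0821]
AᵀP(A−BK) = [2.7966 6.3601; 6.3601 17.1698]
P' = Q + AᵀP(A−BK) = [14.0466 7.8601; 7.8601 17.4198]
tr(P') = 31.4664


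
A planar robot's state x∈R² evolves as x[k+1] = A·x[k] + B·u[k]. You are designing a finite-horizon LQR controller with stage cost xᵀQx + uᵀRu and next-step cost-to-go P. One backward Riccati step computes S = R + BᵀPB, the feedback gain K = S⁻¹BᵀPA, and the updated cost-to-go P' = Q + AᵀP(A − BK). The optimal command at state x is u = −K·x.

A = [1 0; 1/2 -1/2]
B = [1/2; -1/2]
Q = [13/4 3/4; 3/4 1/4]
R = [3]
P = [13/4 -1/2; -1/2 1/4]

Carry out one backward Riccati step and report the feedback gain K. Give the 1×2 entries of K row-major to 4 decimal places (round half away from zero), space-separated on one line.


BᵀP = [1.8750 -0.3750]
S = R + BᵀPB = [3] + [1.1250] = [4.1250]
BᵀPA = [1.6875 0.1875]
K = S⁻¹·BᵀPA = [0.4091 0.0455]
A−BK = [0.7955 -0.0227; 0.7045 -0.4773]
AᵀP(A−BK) = [2.1222 0.1108; 0.1108 0.0540]
P' = Q + AᵀP(A−BK) = [5.3722 0.8608; 0.8608 0.3040]
tr(P') = 5.6761

0.4091 0.0455


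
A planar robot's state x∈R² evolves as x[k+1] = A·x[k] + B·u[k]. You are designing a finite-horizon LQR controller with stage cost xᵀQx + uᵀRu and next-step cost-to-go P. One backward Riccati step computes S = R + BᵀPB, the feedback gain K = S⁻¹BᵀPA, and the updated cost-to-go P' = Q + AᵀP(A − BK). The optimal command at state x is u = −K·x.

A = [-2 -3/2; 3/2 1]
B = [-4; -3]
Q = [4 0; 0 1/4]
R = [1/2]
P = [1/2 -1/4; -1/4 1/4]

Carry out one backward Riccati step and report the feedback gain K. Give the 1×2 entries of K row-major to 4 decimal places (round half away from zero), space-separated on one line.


BᵀP = [-1.2500 0.2500]
S = R + BᵀPB = [1/2] + [4.2500] = [4.7500]
BᵀPA = [2.8750 2.1250]
K = S⁻¹·BᵀPA = [0.6053 0.4474]
A−BK = [0.4211 0.2895; 3.3158 2.3421]
AᵀP(A−BK) = [2.3224 1.6513; 1.6513 1.1743]
P' = Q + AᵀP(A−BK) = [6.3224 1.6513; 1.6513 1.4243]
tr(P') = 7.7467

0.6053 0.4474


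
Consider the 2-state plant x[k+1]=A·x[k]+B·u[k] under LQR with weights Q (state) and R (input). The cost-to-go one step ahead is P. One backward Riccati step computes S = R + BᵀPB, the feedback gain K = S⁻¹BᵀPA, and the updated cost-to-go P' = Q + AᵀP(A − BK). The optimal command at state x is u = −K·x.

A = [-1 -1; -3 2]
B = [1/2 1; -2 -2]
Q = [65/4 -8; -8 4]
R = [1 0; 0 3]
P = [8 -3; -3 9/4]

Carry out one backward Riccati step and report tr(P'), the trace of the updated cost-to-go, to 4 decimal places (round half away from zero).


BᵀP = [10.0000 -6.0000; 14.0000 -7.5000]
S = R + BᵀPB = [1 0; 0 3] + [17.0000 22.0000; 22.0000 29.0000] = [18.0000 22.0000; 22.0000 32.0000]
BᵀPA = [8.0000 -22.0000; 8.5000 -29.0000]
K = S⁻¹·BᵀPA = [0.7500 -0.7174; -0.2500 -0.4130]
A−BK = [-1.1250 -0.2283; -2.0000 -0.2609]
AᵀP(A−BK) = [6.3750 0.7500; 0.7500 1.2391]
P' = Q + AᵀP(A−BK) = [22.6250 -7.2500; -7.2500 5.2391]
tr(P') = 27.8641

27.8641


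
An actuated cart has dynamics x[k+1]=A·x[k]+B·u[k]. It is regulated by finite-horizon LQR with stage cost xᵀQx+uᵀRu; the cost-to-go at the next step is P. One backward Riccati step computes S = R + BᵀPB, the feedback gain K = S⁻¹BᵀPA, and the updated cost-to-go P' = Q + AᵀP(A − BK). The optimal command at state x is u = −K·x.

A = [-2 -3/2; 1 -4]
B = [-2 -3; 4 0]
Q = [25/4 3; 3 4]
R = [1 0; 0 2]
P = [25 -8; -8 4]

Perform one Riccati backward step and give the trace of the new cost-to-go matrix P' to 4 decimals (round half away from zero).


BᵀP = [-82.0000 32.0000; -75.0000 24.0000]
S = R + BᵀPB = [1 0; 0 2] + [292.0000 246.0000; 246.0000 225.0000] = [293.0000 246.0000; 246.0000 227.0000]
BᵀPA = [196.0000 -5.0000; 174.0000 16.5000]
K = S⁻¹·BᵀPA = [0.2816 -0.8664; 0.4614 1.0116]
A−BK = [-0.0527 -0.1980; -0.1263 -0.5344]
AᵀP(A−BK) = [0.5318 0.7950; 0.7950 3.2268]
P' = Q + AᵀP(A−BK) = [6.7818 3.7950; 3.7950 7.2268]
tr(P') = 14.0085

14.0085


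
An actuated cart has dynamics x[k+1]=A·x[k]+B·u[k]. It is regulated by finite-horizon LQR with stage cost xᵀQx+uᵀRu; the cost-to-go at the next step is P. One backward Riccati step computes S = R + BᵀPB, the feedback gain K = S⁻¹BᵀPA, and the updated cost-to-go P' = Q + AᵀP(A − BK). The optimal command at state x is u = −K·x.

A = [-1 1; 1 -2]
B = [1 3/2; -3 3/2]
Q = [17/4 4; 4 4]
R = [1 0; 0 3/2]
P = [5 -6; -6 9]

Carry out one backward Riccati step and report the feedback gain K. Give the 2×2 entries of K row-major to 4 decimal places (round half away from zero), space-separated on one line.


-0.4795 0.7339 -0.1988 0.0848

BᵀP = [23.0000 -33.0000; -1.5000 4.5000]
S = R + BᵀPB = [1 0; 0 3/2] + [122.0000 -15.0000; -15.0000 4.5000] = [123.0000 -15.0000; -15.0000 6.0000]
BᵀPA = [-56.0000 89.0000; 6.0000 -10.5000]
K = S⁻¹·BᵀPA = [-0.4795 0.7339; -0.1988 0.0848]
A−BK = [-0.2222 0.1389; -0.1404 0.0746]
AᵀP(A−BK) = [0.3392 -0.4094; -0.4094 0.5716]
P' = Q + AᵀP(A−BK) = [4.5892 3.5906; 3.5906 4.5716]
tr(P') = 9.1608


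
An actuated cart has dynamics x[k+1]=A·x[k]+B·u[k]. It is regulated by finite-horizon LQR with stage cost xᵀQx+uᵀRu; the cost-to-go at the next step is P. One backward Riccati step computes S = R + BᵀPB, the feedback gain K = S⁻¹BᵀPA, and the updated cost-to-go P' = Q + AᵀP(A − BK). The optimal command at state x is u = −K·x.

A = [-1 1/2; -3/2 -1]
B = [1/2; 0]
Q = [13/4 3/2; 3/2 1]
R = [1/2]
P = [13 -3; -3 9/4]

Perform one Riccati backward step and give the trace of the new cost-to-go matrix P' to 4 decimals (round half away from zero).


10.9792

BᵀP = [6.5000 -1.5000]
S = R + BᵀPB = [1/2] + [3.2500] = [3.7500]
BᵀPA = [-4.2500 4.7500]
K = S⁻¹·BᵀPA = [-1.1333 1.2667]
A−BK = [-0.4333 -0.1333; -1.5000 -1.0000]
AᵀP(A−BK) = [4.2458 1.5083; 1.5083 2.4833]
P' = Q + AᵀP(A−BK) = [7.4958 3.0083; 3.0083 3.4833]
tr(P') = 10.9792


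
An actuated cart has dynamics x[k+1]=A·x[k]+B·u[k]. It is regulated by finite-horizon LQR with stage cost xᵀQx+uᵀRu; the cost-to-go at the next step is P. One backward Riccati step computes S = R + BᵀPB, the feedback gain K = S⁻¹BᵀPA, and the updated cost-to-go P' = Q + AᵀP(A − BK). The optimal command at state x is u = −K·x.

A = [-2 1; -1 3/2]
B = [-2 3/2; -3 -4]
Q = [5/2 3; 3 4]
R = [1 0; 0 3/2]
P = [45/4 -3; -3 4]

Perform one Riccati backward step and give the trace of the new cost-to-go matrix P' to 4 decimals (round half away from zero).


BᵀP = [-13.5000 -6.0000; 28.8750 -20.5000]
S = R + BᵀPB = [1 0; 0 3/2] + [45.0000 3.7500; 3.7500 125.3125] = [46.0000 3.7500; 3.7500 126.8125]
BᵀPA = [33.0000 -22.5000; -37.2500 -1.8750]
K = S⁻¹·BᵀPA = [0.7431 -0.4891; -0.3157 -0.0003]
A−BK = [-0.0402 0.0223; -0.0335 0.0314]
AᵀP(A−BK) = [0.7163 -0.3716; -0.3716 0.2446]
P' = Q + AᵀP(A−BK) = [3.2163 2.6284; 2.6284 4.2446]
tr(P') = 7.4609

7.4609


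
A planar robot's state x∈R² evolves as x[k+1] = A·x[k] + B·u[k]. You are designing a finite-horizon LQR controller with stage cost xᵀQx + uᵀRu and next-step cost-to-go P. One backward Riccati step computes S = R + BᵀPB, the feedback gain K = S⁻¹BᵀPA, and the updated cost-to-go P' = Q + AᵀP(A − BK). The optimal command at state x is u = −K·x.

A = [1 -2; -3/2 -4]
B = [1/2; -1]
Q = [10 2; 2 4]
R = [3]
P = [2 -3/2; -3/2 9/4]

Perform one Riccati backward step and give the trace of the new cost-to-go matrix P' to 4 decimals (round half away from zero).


BᵀP = [2.5000 -3.0000]
S = R + BᵀPB = [3] + [4.2500] = [7.2500]
BᵀPA = [7.0000 7.0000]
K = S⁻¹·BᵀPA = [0.9655 0.9655]
A−BK = [0.5172 -2.4828; -0.5345 -3.0345]
AᵀP(A−BK) = [4.8039 4.2414; 4.2414 13.2414]
P' = Q + AᵀP(A−BK) = [14.8039 6.2414; 6.2414 17.2414]
tr(P') = 32.0453

32.0453


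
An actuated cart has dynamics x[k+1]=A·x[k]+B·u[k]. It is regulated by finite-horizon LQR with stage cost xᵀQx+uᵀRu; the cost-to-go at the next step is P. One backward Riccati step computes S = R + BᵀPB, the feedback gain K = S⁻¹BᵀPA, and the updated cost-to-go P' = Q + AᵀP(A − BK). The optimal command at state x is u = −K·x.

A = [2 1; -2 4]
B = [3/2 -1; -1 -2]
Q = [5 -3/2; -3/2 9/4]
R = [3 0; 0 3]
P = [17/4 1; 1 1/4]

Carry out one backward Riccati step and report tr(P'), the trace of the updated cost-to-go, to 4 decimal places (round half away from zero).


11.6002

BᵀP = [5.3750 1.2500; -6.2500 -1.5000]
S = R + BᵀPB = [3 0; 0 3] + [6.8125 -7.8750; -7.8750 9.2500] = [9.8125 -7.8750; -7.8750 12.2500]
BᵀPA = [8.2500 10.3750; -9.5000 -12.2500]
K = S⁻¹·BᵀPA = [0.4511 0.5263; -0.4855 -0.6617]
A−BK = [0.8378 -0.4511; -2.5199 3.2030]
AᵀP(A−BK) = [1.6660 1.8722; 1.8722 2.6842]
P' = Q + AᵀP(A−BK) = [6.6660 0.3722; 0.3722 4.9342]
tr(P') = 11.6002


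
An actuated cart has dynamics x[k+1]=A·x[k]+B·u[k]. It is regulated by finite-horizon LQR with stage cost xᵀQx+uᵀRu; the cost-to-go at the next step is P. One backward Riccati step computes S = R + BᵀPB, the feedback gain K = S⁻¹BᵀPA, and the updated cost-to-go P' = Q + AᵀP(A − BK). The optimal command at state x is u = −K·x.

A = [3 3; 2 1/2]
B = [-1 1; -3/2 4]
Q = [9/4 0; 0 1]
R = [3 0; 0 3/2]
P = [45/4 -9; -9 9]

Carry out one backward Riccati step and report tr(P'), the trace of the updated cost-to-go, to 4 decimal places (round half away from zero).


42.6266

BᵀP = [2.2500 -4.5000; -24.7500 27.0000]
S = R + BᵀPB = [3 0; 0 3/2] + [4.5000 -15.7500; -15.7500 83.2500] = [7.5000 -15.7500; -15.7500 84.7500]
BᵀPA = [-2.2500 4.5000; -20.2500 -60.7500]
K = S⁻¹·BᵀPA = [-1.3149 -1.4848; -0.4833 -0.9927]
A−BK = [2.1684 2.5080; 1.9608 2.2438]
AᵀP(A−BK) = [16.5044 19.3062; 19.3062 22.8723]
P' = Q + AᵀP(A−BK) = [18.7544 19.3062; 19.3062 23.8723]
tr(P') = 42.6266


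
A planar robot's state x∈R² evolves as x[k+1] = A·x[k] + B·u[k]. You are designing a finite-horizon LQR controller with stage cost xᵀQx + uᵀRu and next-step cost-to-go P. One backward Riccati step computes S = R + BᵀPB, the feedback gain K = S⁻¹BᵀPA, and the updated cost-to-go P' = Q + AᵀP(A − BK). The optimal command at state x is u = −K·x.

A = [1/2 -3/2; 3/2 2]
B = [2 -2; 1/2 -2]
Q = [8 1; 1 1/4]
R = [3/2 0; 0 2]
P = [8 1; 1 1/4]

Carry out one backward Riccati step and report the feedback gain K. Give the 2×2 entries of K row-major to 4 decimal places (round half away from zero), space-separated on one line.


BᵀP = [16.5000 2.1250; -18.0000 -2.5000]
S = R + BᵀPB = [3/2 0; 0 2] + [34.0625 -37.2500; -37.2500 41.0000] = [35.5625 -37.2500; -37.2500 43.0000]
BᵀPA = [11.4375 -20.5000; -12.7500 22.0000]
K = S⁻¹·BᵀPA = [0.1192 -0.4378; -0.1933 0.1324]
A−BK = [-0.1249 -0.3597; 1.0538 2.4837]
AᵀP(A−BK) = [0.2352 0.1951; 0.1951 1.1130]
P' = Q + AᵀP(A−BK) = [8.2352 1.1951; 1.1951 1.3630]
tr(P') = 9.5982

0.1192 -0.4378 -0.1933 0.1324


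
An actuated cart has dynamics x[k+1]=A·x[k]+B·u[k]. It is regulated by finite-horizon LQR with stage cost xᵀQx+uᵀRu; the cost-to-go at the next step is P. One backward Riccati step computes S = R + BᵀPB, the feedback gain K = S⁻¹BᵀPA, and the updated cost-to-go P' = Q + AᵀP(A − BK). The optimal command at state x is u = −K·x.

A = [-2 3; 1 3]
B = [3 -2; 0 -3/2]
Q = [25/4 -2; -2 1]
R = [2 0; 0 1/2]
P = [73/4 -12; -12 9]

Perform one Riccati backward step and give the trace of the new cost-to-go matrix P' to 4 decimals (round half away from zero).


BᵀP = [54.7500 -36.0000; -18.5000 10.5000]
S = R + BᵀPB = [2 0; 0 1/2] + [164.2500 -55.5000; -55.5000 21.2500] = [166.2500 -55.5000; -55.5000 21.7500]
BᵀPA = [-145.5000 56.2500; 47.5000 -24.0000]
K = S⁻¹·BᵀPA = [-0.9863 -0.2027; -0.3330 -1.6206]
A−BK = [0.2931 0.3668; 0.5005 0.5691]
AᵀP(A−BK) = [2.3029 0.9905; 0.9905 1.7557]
P' = Q + AᵀP(A−BK) = [8.5529 -1.0095; -1.0095 2.7557]
tr(P') = 11.3086

11.3086


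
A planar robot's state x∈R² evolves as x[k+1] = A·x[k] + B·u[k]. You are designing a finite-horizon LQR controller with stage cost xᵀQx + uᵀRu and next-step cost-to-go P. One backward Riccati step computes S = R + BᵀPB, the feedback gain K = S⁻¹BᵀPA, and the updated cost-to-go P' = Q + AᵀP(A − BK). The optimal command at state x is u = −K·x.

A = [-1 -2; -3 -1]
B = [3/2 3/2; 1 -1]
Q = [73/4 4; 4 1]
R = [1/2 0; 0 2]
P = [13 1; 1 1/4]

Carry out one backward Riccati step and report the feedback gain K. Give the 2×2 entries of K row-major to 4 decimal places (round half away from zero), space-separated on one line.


BᵀP = [20.5000 1.7500; 18.5000 1.2500]
S = R + BᵀPB = [1/2 0; 0 2] + [32.5000 29.0000; 29.0000 26.5000] = [33.0000 29.0000; 29.0000 28.5000]
BᵀPA = [-25.7500 -42.7500; -22.2500 -38.2500]
K = S⁻¹·BᵀPA = [-0.8907 -1.0967; 0.1256 -0.2261]
A−BK = [0.1476 -0.0157; -1.9837 -0.1294]
AᵀP(A−BK) = [1.1096 0.4777; 0.4777 0.7151]
P' = Q + AᵀP(A−BK) = [19.3596 4.4777; 4.4777 1.7151]
tr(P') = 21.0747

-0.8907 -1.0967 0.1256 -0.2261
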